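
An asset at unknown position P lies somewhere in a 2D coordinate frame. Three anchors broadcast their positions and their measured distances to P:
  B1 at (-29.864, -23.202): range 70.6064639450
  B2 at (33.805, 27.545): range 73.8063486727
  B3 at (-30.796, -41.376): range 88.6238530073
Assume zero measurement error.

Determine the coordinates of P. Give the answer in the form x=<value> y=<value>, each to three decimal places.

x=-37.390 y=47.002

eq1: (x + 29.864)² + (y + 23.202)² = 70.6064639450²
eq2: (x − 33.805)² + (y − 27.545)² = 73.8063486727²
eq3: (x + 30.796)² + (y + 41.376)² = 88.6238530073²
eq1−eq2, eq1−eq3 (x²,y² cancel):
  127.338·x + 101.494·y = 9.209396
  -1.864·x − 36.348·y = -1638.738879
det = 127.338·-36.348 − 101.494·-1.864 = -4439.296808
x = (9.209396·-36.348 − 101.494·-1638.738879) / -4439.296808 = -37.390476
y = (127.338·-1638.738879 − 9.209396·-1.864) / -4439.296808 = 47.002166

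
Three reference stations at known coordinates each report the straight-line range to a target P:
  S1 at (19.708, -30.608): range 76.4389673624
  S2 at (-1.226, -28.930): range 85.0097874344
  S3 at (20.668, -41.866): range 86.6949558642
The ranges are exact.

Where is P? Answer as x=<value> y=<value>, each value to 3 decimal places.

x=47.919 y=40.435

eq1: (x − 19.708)² + (y + 30.608)² = 76.4389673624²
eq2: (x + 1.226)² + (y + 28.930)² = 85.0097874344²
eq3: (x − 20.668)² + (y + 41.866)² = 86.6949558642²
eq2−eq3, eq2−eq1 (x²,y² cancel):
  43.788·x − 25.872·y = 1052.128791
  41.868·x − 3.356·y = 1870.555180
det = 43.788·-3.356 − -25.872·41.868 = 936.256368
x = (1052.128791·-3.356 − -25.872·1870.555180) / 936.256368 = 47.918563
y = (43.788·1870.555180 − 1052.128791·41.868) / 936.256368 = 40.434803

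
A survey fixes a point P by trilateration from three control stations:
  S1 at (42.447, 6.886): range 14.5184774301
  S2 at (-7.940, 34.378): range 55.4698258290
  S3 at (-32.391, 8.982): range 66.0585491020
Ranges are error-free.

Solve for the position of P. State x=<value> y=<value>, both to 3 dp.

x=32.450 y=-3.642

eq1: (x − 42.447)² + (y − 6.886)² = 14.5184774301²
eq2: (x + 7.940)² + (y − 34.378)² = 55.4698258290²
eq3: (x + 32.391)² + (y − 8.982)² = 66.0585491020²
eq1−eq2, eq1−eq3 (x²,y² cancel):
  -100.774·x + 54.984·y = -3470.389712
  -149.676·x + 4.192·y = -4872.257323
det = -100.774·4.192 − 54.984·-149.676 = 7807.340576
x = (-3470.389712·4.192 − 54.984·-4872.257323) / 7807.340576 = 32.450016
y = (-100.774·-4872.257323 − -3470.389712·-149.676) / 7807.340576 = -3.642366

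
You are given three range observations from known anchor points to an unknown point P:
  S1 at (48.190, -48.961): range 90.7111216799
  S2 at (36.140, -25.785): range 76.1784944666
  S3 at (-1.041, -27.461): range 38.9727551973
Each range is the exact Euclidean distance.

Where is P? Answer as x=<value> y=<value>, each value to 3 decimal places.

x=-40.012 y=-27.775

eq1: (x − 48.190)² + (y + 48.961)² = 90.7111216799²
eq2: (x − 36.140)² + (y + 25.785)² = 76.1784944666²
eq3: (x + 1.041)² + (y + 27.461)² = 38.9727551973²
eq3−eq1, eq3−eq2 (x²,y² cancel):
  98.462·x − 43.000·y = -2745.366530
  74.362·x + 3.352·y = -3068.511749
det = 98.462·3.352 − -43.000·74.362 = 3527.610624
x = (-2745.366530·3.352 − -43.000·-3068.511749) / 3527.610624 = -40.012487
y = (98.462·-3068.511749 − -2745.366530·74.362) / 3527.610624 = -27.775418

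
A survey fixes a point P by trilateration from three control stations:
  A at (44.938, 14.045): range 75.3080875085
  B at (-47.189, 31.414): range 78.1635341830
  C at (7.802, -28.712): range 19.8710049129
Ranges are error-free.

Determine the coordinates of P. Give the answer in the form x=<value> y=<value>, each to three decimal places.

eq1: (x − 44.938)² + (y − 14.045)² = 75.3080875085²
eq2: (x + 47.189)² + (y − 31.414)² = 78.1635341830²
eq3: (x − 7.802)² + (y + 28.712)² = 19.8710049129²
eq3−eq1, eq3−eq2 (x²,y² cancel):
  74.272·x + 85.514·y = -3945.015487
  -109.982·x + 120.252·y = -3386.290271
det = 74.272·120.252 − 85.514·-109.982 = 18336.357292
x = (-3945.015487·120.252 − 85.514·-3386.290271) / 18336.357292 = -10.079471
y = (74.272·-3386.290271 − -3945.015487·-109.982) / 18336.357292 = -37.378593

x=-10.079 y=-37.379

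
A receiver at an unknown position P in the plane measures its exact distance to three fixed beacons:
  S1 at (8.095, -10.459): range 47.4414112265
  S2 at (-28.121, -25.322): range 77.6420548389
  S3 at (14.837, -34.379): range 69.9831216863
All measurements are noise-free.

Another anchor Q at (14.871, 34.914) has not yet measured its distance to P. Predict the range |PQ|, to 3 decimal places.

5.424

eq1: (x − 8.095)² + (y + 10.459)² = 47.4414112265²
eq2: (x + 28.121)² + (y + 25.322)² = 77.6420548389²
eq3: (x − 14.837)² + (y + 34.379)² = 69.9831216863²
eq2−eq1, eq2−eq3 (x²,y² cancel):
  72.432·x + 29.726·y = 2520.526561
  85.916·x − 18.114·y = 1100.709244
det = 72.432·-18.114 − 29.726·85.916 = -3865.972264
x = (2520.526561·-18.114 − 29.726·1100.709244) / -3865.972264 = 20.273426
y = (72.432·1100.709244 − 2520.526561·85.916) / -3865.972264 = 35.392646
|P − Q| = √((20.273426 − 14.871)² + (35.392646 − 34.914)²) = 5.423588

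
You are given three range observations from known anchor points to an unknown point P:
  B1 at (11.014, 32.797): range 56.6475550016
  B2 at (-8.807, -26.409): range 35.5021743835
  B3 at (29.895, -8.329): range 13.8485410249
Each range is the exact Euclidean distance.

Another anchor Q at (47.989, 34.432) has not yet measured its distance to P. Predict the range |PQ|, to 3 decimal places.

eq1: (x − 11.014)² + (y − 32.797)² = 56.6475550016²
eq2: (x + 8.807)² + (y + 26.409)² = 35.5021743835²
eq3: (x − 29.895)² + (y + 8.329)² = 13.8485410249²
eq2−eq1, eq2−eq3 (x²,y² cancel):
  39.642·x + 118.412·y = -1526.588227
  77.404·x + 36.160·y = 1256.707033
det = 39.642·36.160 − 118.412·77.404 = -7732.107728
x = (-1526.588227·36.160 − 118.412·1256.707033) / -7732.107728 = 26.384866
y = (39.642·1256.707033 − -1526.588227·77.404) / -7732.107728 = -21.725307
|P − Q| = √((26.384866 − 47.989)² + (-21.725307 − 34.432)²) = 60.169608

60.170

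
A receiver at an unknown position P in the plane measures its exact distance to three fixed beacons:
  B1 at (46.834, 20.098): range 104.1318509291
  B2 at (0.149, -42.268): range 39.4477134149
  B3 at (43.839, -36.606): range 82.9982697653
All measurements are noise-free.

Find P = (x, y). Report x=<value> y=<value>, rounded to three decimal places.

x=-39.134 y=-38.664

eq1: (x − 46.834)² + (y − 20.098)² = 104.1318509291²
eq2: (x − 0.149)² + (y + 42.268)² = 39.4477134149²
eq3: (x − 43.839)² + (y + 36.606)² = 82.9982697653²
eq2−eq3, eq2−eq1 (x²,y² cancel):
  87.380·x + 11.324·y = -3857.339558
  93.370·x + 124.732·y = -8476.573149
det = 87.380·124.732 − 11.324·93.370 = 9841.760280
x = (-3857.339558·124.732 − 11.324·-8476.573149) / 9841.760280 = -39.133748
y = (87.380·-8476.573149 − -3857.339558·93.370) / 9841.760280 = -38.664137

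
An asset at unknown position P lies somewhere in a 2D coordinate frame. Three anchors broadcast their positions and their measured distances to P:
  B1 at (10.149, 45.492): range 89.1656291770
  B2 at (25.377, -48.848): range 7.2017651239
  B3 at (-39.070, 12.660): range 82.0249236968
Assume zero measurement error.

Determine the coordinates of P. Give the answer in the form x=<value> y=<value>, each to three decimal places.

eq1: (x − 10.149)² + (y − 45.492)² = 89.1656291770²
eq2: (x − 25.377)² + (y + 48.848)² = 7.2017651239²
eq3: (x + 39.070)² + (y − 12.660)² = 82.0249236968²
eq3−eq1, eq3−eq2 (x²,y² cancel):
  98.438·x + 65.664·y = -736.637554
  128.894·x − 123.016·y = 8019.601420
det = 98.438·-123.016 − 65.664·128.894 = -20573.144624
x = (-736.637554·-123.016 − 65.664·8019.601420) / -20573.144624 = 21.191748
y = (98.438·8019.601420 − -736.637554·128.894) / -20573.144624 = -42.987190

x=21.192 y=-42.987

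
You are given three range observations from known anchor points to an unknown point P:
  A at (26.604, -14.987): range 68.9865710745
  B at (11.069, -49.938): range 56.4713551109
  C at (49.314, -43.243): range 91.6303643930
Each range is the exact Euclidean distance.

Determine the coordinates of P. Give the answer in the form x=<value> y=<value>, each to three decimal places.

x=-41.088 y=-28.289

eq1: (x − 26.604)² + (y + 14.987)² = 68.9865710745²
eq2: (x − 11.069)² + (y + 49.938)² = 56.4713551109²
eq3: (x − 49.314)² + (y + 43.243)² = 91.6303643930²
eq2−eq1, eq2−eq3 (x²,y² cancel):
  31.070·x + 69.902·y = -3254.076661
  76.490·x + 13.390·y = -3521.608691
det = 31.070·13.390 − 69.902·76.490 = -4930.776680
x = (-3254.076661·13.390 − 69.902·-3521.608691) / -4930.776680 = -41.087929
y = (31.070·-3521.608691 − -3254.076661·76.490) / -4930.776680 = -28.289243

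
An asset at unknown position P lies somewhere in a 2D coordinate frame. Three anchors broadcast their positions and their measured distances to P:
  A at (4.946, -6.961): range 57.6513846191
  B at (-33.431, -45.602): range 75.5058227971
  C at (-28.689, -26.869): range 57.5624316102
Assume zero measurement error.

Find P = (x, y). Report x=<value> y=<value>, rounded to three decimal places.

eq1: (x − 4.946)² + (y + 6.961)² = 57.6513846191²
eq2: (x + 33.431)² + (y + 45.602)² = 75.5058227971²
eq3: (x + 28.689)² + (y + 26.869)² = 57.5624316102²
eq3−eq1, eq3−eq2 (x²,y² cancel):
  67.270·x + 39.816·y = -1482.332061
  -9.484·x − 37.466·y = -735.523460
det = 67.270·-37.466 − 39.816·-9.484 = -2142.722876
x = (-1482.332061·-37.466 − 39.816·-735.523460) / -2142.722876 = -39.586386
y = (67.270·-735.523460 − -1482.332061·-9.484) / -2142.722876 = 29.652505

x=-39.586 y=29.653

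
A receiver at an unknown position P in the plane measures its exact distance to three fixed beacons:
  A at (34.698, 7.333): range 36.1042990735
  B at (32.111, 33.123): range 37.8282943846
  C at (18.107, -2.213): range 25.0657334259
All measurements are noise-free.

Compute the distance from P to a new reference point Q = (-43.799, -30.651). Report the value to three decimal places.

eq1: (x − 34.698)² + (y − 7.333)² = 36.1042990735²
eq2: (x − 32.111)² + (y − 33.123)² = 37.8282943846²
eq3: (x − 18.107)² + (y + 2.213)² = 25.0657334259²
eq3−eq1, eq3−eq2 (x²,y² cancel):
  33.182·x + 19.092·y = 249.733856
  28.008·x + 70.672·y = 992.799768
det = 33.182·70.672 − 19.092·28.008 = 1810.309568
x = (249.733856·70.672 − 19.092·992.799768) / 1810.309568 = -0.721060
y = (33.182·992.799768 − 249.733856·28.008) / 1810.309568 = 14.333756
|P − Q| = √((-0.721060 − -43.799)² + (14.333756 − -30.651)²) = 62.284325

62.284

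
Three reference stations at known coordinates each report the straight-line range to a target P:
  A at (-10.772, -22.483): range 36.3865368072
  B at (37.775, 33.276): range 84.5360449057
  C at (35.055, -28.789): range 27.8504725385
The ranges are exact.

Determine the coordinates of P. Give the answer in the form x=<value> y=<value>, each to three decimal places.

eq1: (x + 10.772)² + (y + 22.483)² = 36.3865368072²
eq2: (x − 37.775)² + (y − 33.276)² = 84.5360449057²
eq3: (x − 35.055)² + (y + 28.789)² = 27.8504725385²
eq1−eq2, eq1−eq3 (x²,y² cancel):
  97.094·x + 111.518·y = -3909.641299
  91.654·x − 12.612·y = 1984.469513
det = 97.094·-12.612 − 111.518·91.654 = -11445.620300
x = (-3909.641299·-12.612 − 111.518·1984.469513) / -11445.620300 = 15.027204
y = (97.094·1984.469513 − -3909.641299·91.654) / -11445.620300 = -48.141938

x=15.027 y=-48.142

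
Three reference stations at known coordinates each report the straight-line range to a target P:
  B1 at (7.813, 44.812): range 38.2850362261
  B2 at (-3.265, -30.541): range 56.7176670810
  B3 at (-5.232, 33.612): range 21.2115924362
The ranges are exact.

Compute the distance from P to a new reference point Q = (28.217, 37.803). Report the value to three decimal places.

eq1: (x − 7.813)² + (y − 44.812)² = 38.2850362261²
eq2: (x + 3.265)² + (y + 30.541)² = 56.7176670810²
eq3: (x + 5.232)² + (y − 33.612)² = 21.2115924362²
eq3−eq1, eq3−eq2 (x²,y² cancel):
  26.090·x + 22.400·y = -103.794400
  3.934·x − 128.306·y = -2980.689567
det = 26.090·-128.306 − 22.400·3.934 = -3435.625140
x = (-103.794400·-128.306 − 22.400·-2980.689567) / -3435.625140 = -23.310136
y = (26.090·-2980.689567 − -103.794400·3.934) / -3435.625140 = 22.516387
|P − Q| = √((-23.310136 − 28.217)² + (22.516387 − 37.803)²) = 53.746873

53.747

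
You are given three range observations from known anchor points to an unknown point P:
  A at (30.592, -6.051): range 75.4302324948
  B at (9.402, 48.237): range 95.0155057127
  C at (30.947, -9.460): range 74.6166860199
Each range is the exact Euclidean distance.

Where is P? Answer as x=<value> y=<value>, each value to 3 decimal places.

eq1: (x − 30.592)² + (y + 6.051)² = 75.4302324948²
eq2: (x − 9.402)² + (y − 48.237)² = 95.0155057127²
eq3: (x − 30.947)² + (y + 9.460)² = 74.6166860199²
eq3−eq1, eq3−eq2 (x²,y² cancel):
  -0.710·x + 6.818·y = -196.793486
  -43.090·x + 115.394·y = -2092.299129
det = -0.710·115.394 − 6.818·-43.090 = 211.857880
x = (-196.793486·115.394 − 6.818·-2092.299129) / 211.857880 = -39.854510
y = (-0.710·-2092.299129 − -196.793486·-43.090) / 211.857880 = -33.014108

x=-39.855 y=-33.014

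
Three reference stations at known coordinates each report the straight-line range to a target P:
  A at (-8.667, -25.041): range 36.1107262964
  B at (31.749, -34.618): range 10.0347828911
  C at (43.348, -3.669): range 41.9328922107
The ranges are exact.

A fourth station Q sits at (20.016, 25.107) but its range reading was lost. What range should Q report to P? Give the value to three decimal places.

eq1: (x + 8.667)² + (y + 25.041)² = 36.1107262964²
eq2: (x − 31.749)² + (y + 34.618)² = 10.0347828911²
eq3: (x − 43.348)² + (y + 3.669)² = 41.9328922107²
eq1−eq2, eq1−eq3 (x²,y² cancel):
  80.832·x − 19.154·y = 2707.524041
  104.030·x + 42.744·y = 735.959199
det = 80.832·42.744 − -19.154·104.030 = 5447.673628
x = (2707.524041·42.744 − -19.154·735.959199) / 5447.673628 = 23.831635
y = (80.832·735.959199 − 2707.524041·104.030) / 5447.673628 = -40.783404
|P − Q| = √((23.831635 − 20.016)² + (-40.783404 − 25.107)²) = 66.000791

66.001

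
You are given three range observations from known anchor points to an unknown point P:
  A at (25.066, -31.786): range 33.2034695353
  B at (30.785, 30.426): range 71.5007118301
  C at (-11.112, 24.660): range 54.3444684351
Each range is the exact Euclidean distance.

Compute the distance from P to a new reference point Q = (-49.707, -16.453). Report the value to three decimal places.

43.667

eq1: (x − 25.066)² + (y + 31.786)² = 33.2034695353²
eq2: (x − 30.785)² + (y − 30.426)² = 71.5007118301²
eq3: (x + 11.112)² + (y − 24.660)² = 54.3444684351²
eq2−eq1, eq2−eq3 (x²,y² cancel):
  -11.438·x − 124.424·y = 3775.077854
  -83.794·x − 11.532·y = 1017.164986
det = -11.438·-11.532 − -124.424·-83.794 = -10294.081640
x = (3775.077854·-11.532 − -124.424·1017.164986) / -10294.081640 = -8.065366
y = (-11.438·1017.164986 − 3775.077854·-83.794) / -10294.081640 = -29.599002
|P − Q| = √((-8.065366 − -49.707)² + (-29.599002 − -16.453)²) = 43.667414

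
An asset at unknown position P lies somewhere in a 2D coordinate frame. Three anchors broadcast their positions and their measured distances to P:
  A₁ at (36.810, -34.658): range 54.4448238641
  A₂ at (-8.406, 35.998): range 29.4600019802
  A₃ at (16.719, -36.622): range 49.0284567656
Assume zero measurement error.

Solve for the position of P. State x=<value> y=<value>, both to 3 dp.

eq1: (x − 36.810)² + (y + 34.658)² = 54.4448238641²
eq2: (x + 8.406)² + (y − 35.998)² = 29.4600019802²
eq3: (x − 16.719)² + (y + 36.622)² = 49.0284567656²
eq3−eq2, eq3−eq1 (x²,y² cancel):
  -50.250·x + 145.240·y = 1281.718851
  40.182·x + 3.928·y = 375.007946
det = -50.250·3.928 − 145.240·40.182 = -6033.415680
x = (1281.718851·3.928 − 145.240·375.007946) / -6033.415680 = 8.192965
y = (-50.250·375.007946 − 1281.718851·40.182) / -6033.415680 = 11.659428

x=8.193 y=11.659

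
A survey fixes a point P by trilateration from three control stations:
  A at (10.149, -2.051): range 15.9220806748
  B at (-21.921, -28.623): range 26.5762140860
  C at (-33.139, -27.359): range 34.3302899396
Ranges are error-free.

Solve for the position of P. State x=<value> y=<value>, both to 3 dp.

x=-4.309 y=-8.721

eq1: (x − 10.149)² + (y + 2.051)² = 15.9220806748²
eq2: (x + 21.921)² + (y + 28.623)² = 26.5762140860²
eq3: (x + 33.139)² + (y + 27.359)² = 34.3302899396²
eq2−eq1, eq2−eq3 (x²,y² cancel):
  64.140·x + 53.144·y = -739.815066
  -22.436·x + 2.528·y = 74.628180
det = 64.140·2.528 − 53.144·-22.436 = 1354.484704
x = (-739.815066·2.528 − 53.144·74.628180) / 1354.484704 = -4.308866
y = (64.140·74.628180 − -739.815066·-22.436) / 1354.484704 = -8.720541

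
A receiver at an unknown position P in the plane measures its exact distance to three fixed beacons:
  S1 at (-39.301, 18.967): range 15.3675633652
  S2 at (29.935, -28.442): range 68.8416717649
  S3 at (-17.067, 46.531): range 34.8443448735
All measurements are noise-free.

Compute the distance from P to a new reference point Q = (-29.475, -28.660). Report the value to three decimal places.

eq1: (x + 39.301)² + (y − 18.967)² = 15.3675633652²
eq2: (x − 29.935)² + (y + 28.442)² = 68.8416717649²
eq3: (x + 17.067)² + (y − 46.531)² = 34.8443448735²
eq1−eq2, eq1−eq3 (x²,y² cancel):
  138.472·x − 94.818·y = -4702.277869
  44.468·x + 55.128·y = -425.865606
det = 138.472·55.128 − -94.818·44.468 = 11850.051240
x = (-4702.277869·55.128 − -94.818·-425.865606) / 11850.051240 = -25.283173
y = (138.472·-425.865606 − -4702.277869·44.468) / 11850.051240 = 12.669180
|P − Q| = √((-25.283173 − -29.475)² + (12.669180 − -28.660)²) = 41.541215

41.541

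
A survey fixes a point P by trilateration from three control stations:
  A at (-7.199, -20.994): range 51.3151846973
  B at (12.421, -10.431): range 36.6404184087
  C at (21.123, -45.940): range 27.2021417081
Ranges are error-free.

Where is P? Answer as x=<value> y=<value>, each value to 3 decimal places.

eq1: (x + 7.199)² + (y + 20.994)² = 51.3151846973²
eq2: (x − 12.421)² + (y + 10.431)² = 36.6404184087²
eq3: (x − 21.123)² + (y + 45.940)² = 27.2021417081²
eq2−eq3, eq2−eq1 (x²,y² cancel):
  17.404·x − 71.018·y = 2896.141475
  -39.240·x − 21.126·y = -1061.241284
det = 17.404·-21.126 − -71.018·-39.240 = -3154.423224
x = (2896.141475·-21.126 − -71.018·-1061.241284) / -3154.423224 = 43.288775
y = (17.404·-1061.241284 − 2896.141475·-39.240) / -3154.423224 = -30.171839

x=43.289 y=-30.172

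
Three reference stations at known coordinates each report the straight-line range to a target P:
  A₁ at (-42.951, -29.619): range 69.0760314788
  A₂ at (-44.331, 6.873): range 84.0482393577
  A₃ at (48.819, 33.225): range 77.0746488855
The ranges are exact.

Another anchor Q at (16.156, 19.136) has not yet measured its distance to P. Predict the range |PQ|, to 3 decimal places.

60.017

eq1: (x + 42.951)² + (y + 29.619)² = 69.0760314788²
eq2: (x + 44.331)² + (y − 6.873)² = 84.0482393577²
eq3: (x − 48.819)² + (y − 33.225)² = 77.0746488855²
eq1−eq3, eq1−eq2 (x²,y² cancel):
  183.540·x + 125.688·y = -403.881552
  -2.760·x + 72.984·y = -3002.206286
det = 183.540·72.984 − 125.688·-2.760 = 13742.382240
x = (-403.881552·72.984 − 125.688·-3002.206286) / 13742.382240 = 25.313254
y = (183.540·-3002.206286 − -403.881552·-2.760) / 13742.382240 = -40.177871
|P − Q| = √((25.313254 − 16.156)² + (-40.177871 − 19.136)²) = 60.016586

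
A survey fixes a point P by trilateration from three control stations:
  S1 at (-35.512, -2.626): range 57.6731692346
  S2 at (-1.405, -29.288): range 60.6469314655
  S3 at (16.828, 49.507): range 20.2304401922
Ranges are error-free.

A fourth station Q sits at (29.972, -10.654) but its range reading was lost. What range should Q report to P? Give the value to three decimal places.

44.217

eq1: (x + 35.512)² + (y + 2.626)² = 57.6731692346²
eq2: (x + 1.405)² + (y + 29.288)² = 60.6469314655²
eq3: (x − 16.828)² + (y − 49.507)² = 20.2304401922²
eq1−eq3, eq1−eq2 (x²,y² cancel):
  104.680·x + 104.266·y = 4383.050352
  68.214·x − 53.324·y = -760.092898
det = 104.680·-53.324 − 104.266·68.214 = -12694.357244
x = (4383.050352·-53.324 − 104.266·-760.092898) / -12694.357244 = 12.168393
y = (104.680·-760.092898 − 4383.050352·68.214) / -12694.357244 = 29.820487
|P − Q| = √((12.168393 − 29.972)² + (29.820487 − -10.654)²) = 44.217107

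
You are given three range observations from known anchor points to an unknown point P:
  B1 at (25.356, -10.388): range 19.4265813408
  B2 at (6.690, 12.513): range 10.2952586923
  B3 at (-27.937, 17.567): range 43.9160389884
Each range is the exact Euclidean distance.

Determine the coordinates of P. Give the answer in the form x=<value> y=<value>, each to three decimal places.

x=14.316 y=5.597

eq1: (x − 25.356)² + (y + 10.388)² = 19.4265813408²
eq2: (x − 6.690)² + (y − 12.513)² = 10.2952586923²
eq3: (x + 27.937)² + (y − 17.567)² = 43.9160389884²
eq2−eq1, eq2−eq3 (x²,y² cancel):
  37.332·x − 45.802·y = 278.106300
  -69.254·x + 10.108·y = -934.881940
det = 37.332·10.108 − -45.802·-69.254 = -2794.619852
x = (278.106300·10.108 − -45.802·-934.881940) / -2794.619852 = 14.316210
y = (37.332·-934.881940 − 278.106300·-69.254) / -2794.619852 = 5.596840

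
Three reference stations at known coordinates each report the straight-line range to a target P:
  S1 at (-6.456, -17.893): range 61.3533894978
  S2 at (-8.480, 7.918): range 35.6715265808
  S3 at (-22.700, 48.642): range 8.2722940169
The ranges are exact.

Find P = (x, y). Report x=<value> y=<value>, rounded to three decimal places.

x=-17.132 y=42.524

eq1: (x + 6.456)² + (y + 17.893)² = 61.3533894978²
eq2: (x + 8.480)² + (y − 7.918)² = 35.6715265808²
eq3: (x + 22.700)² + (y − 48.642)² = 8.2722940169²
eq2−eq3, eq2−eq1 (x²,y² cancel):
  -28.440·x + 81.448·y = 3950.756000
  4.048·x − 51.622·y = -2264.546333
det = -28.440·-51.622 − 81.448·4.048 = 1138.428176
x = (3950.756000·-51.622 − 81.448·-2264.546333) / 1138.428176 = -17.131653
y = (-28.440·-2264.546333 − 3950.756000·4.048) / 1138.428176 = 42.524455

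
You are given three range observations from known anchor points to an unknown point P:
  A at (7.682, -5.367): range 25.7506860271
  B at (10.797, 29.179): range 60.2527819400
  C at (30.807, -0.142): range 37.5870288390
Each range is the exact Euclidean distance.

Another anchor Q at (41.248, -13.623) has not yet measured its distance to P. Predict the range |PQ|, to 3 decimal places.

eq1: (x − 7.682)² + (y + 5.367)² = 25.7506860271²
eq2: (x − 10.797)² + (y − 29.179)² = 60.2527819400²
eq3: (x − 30.807)² + (y + 0.142)² = 37.5870288390²
eq3−eq1, eq3−eq2 (x²,y² cancel):
  -46.250·x − 10.450·y = -111.586694
  -40.020·x + 58.642·y = -2198.715158
det = -46.250·58.642 − -10.450·-40.020 = -3130.401500
x = (-111.586694·58.642 − -10.450·-2198.715158) / -3130.401500 = 9.430177
y = (-46.250·-2198.715158 − -111.586694·-40.020) / -3130.401500 = -31.058277
|P − Q| = √((9.430177 − 41.248)² + (-31.058277 − -13.623)²) = 36.281714

36.282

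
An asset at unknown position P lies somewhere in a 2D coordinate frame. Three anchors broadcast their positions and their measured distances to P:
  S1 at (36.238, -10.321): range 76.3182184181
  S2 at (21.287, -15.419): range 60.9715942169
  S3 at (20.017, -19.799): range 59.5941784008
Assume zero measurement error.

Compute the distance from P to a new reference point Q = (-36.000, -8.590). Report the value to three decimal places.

eq1: (x − 36.238)² + (y + 10.321)² = 76.3182184181²
eq2: (x − 21.287)² + (y + 15.419)² = 60.9715942169²
eq3: (x − 20.017)² + (y + 19.799)² = 59.5941784008²
eq2−eq3, eq2−eq1 (x²,y² cancel):
  -2.540·x − 8.760·y = 267.867962
  29.902·x + 10.196·y = -1378.101406
det = -2.540·10.196 − -8.760·29.902 = 236.043680
x = (267.867962·10.196 − -8.760·-1378.101406) / 236.043680 = -39.573127
y = (-2.540·-1378.101406 − 267.867962·29.902) / 236.043680 = -19.104135
|P − Q| = √((-39.573127 − -36.000)² + (-19.104135 − -8.590)²) = 11.104696

11.105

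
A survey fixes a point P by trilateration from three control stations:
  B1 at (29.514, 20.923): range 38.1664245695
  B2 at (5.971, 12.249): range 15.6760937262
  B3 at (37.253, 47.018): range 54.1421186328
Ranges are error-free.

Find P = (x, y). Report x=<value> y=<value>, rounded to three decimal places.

eq1: (x − 29.514)² + (y − 20.923)² = 38.1664245695²
eq2: (x − 5.971)² + (y − 12.249)² = 15.6760937262²
eq3: (x − 37.253)² + (y − 47.018)² = 54.1421186328²
eq3−eq1, eq3−eq2 (x²,y² cancel):
  -15.478·x − 52.190·y = -814.937162
  -62.564·x − 69.538·y = -727.158395
det = -15.478·-69.538 − -52.190·-62.564 = -2188.905996
x = (-814.937162·-69.538 − -52.190·-727.158395) / -2188.905996 = -8.551625
y = (-15.478·-727.158395 − -814.937162·-62.564) / -2188.905996 = 18.150972

x=-8.552 y=18.151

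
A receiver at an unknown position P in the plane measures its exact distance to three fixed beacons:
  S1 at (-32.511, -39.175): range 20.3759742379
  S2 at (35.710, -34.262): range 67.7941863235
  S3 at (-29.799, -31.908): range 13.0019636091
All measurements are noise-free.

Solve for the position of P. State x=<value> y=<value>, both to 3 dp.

eq1: (x + 32.511)² + (y + 39.175)² = 20.3759742379²
eq2: (x − 35.710)² + (y + 34.262)² = 67.7941863235²
eq3: (x + 29.799)² + (y + 31.908)² = 13.0019636091²
eq3−eq2, eq3−eq1 (x²,y² cancel):
  131.018·x − 4.708·y = -3884.012763
  -5.424·x − 14.534·y = 439.415613
det = 131.018·-14.534 − -4.708·-5.424 = -1929.751804
x = (-3884.012763·-14.534 − -4.708·439.415613) / -1929.751804 = -30.324630
y = (131.018·439.415613 − -3884.012763·-5.424) / -1929.751804 = -18.916666

x=-30.325 y=-18.917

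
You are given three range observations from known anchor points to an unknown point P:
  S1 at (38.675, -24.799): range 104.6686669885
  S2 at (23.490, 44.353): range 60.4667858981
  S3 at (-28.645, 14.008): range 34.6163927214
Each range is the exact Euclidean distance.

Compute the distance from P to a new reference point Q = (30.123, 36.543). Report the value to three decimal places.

eq1: (x − 38.675)² + (y + 24.799)² = 104.6686669885²
eq2: (x − 23.490)² + (y − 44.353)² = 60.4667858981²
eq3: (x + 28.645)² + (y − 14.008)² = 34.6163927214²
eq2−eq3, eq2−eq1 (x²,y² cancel):
  -104.270·x − 60.690·y = 955.728932
  30.370·x − 138.304·y = -7707.520335
det = -104.270·-138.304 − -60.690·30.370 = 16264.113380
x = (955.728932·-138.304 − -60.690·-7707.520335) / 16264.113380 = -36.887996
y = (-104.270·-7707.520335 − 955.728932·30.370) / 16264.113380 = 47.628643
|P − Q| = √((-36.887996 − 30.123)² + (47.628643 − 36.543)²) = 67.921757

67.922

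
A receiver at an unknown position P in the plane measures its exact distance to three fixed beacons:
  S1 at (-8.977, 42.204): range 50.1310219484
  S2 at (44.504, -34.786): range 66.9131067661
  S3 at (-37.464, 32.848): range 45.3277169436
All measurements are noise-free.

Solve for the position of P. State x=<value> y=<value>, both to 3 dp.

x=-16.528 y=-7.355

eq1: (x + 8.977)² + (y − 42.204)² = 50.1310219484²
eq2: (x − 44.504)² + (y + 34.786)² = 66.9131067661²
eq3: (x + 37.464)² + (y − 32.848)² = 45.3277169436²
eq2−eq3, eq2−eq1 (x²,y² cancel):
  -163.936·x + 135.268·y = 1714.632522
  -106.962·x + 153.980·y = 635.336829
det = -163.936·153.980 − 135.268·-106.962 = -10774.329464
x = (1714.632522·153.980 − 135.268·635.336829) / -10774.329464 = -16.528024
y = (-163.936·635.336829 − 1714.632522·-106.962) / -10774.329464 = -7.355070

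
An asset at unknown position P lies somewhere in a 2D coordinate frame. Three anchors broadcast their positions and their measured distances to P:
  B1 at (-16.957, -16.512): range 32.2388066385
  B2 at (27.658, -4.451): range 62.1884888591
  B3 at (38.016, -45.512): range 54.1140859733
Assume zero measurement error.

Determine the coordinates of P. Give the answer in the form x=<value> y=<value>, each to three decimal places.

x=-16.002 y=-48.737

eq1: (x + 16.957)² + (y + 16.512)² = 32.2388066385²
eq2: (x − 27.658)² + (y + 4.451)² = 62.1884888591²
eq3: (x − 38.016)² + (y + 45.512)² = 54.1140859733²
eq1−eq3, eq1−eq2 (x²,y² cancel):
  109.946·x − 58.000·y = 1067.378760
  89.230·x + 24.122·y = -2603.477121
det = 109.946·24.122 − -58.000·89.230 = 7827.457412
x = (1067.378760·24.122 − -58.000·-2603.477121) / 7827.457412 = -16.001922
y = (109.946·-2603.477121 − 1067.378760·89.230) / 7827.457412 = -48.736656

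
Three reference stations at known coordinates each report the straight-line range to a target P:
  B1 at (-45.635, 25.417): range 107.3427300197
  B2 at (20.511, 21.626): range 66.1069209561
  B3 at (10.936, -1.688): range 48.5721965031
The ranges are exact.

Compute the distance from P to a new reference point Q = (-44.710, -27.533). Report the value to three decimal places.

eq1: (x + 45.635)² + (y − 25.417)² = 107.3427300197²
eq2: (x − 20.511)² + (y − 21.626)² = 66.1069209561²
eq3: (x − 10.936)² + (y + 1.688)² = 48.5721965031²
eq2−eq1, eq2−eq3 (x²,y² cancel):
  -132.292·x + 7.582·y = -5312.144573
  -19.150·x − 46.628·y = 1244.927168
det = -132.292·-46.628 − 7.582·-19.150 = 6313.706676
x = (-5312.144573·-46.628 − 7.582·1244.927168) / 6313.706676 = 37.736254
y = (-132.292·1244.927168 − -5312.144573·-19.150) / 6313.706676 = -42.197316
|P − Q| = √((37.736254 − -44.710)² + (-42.197316 − -27.533)²) = 83.740235

83.740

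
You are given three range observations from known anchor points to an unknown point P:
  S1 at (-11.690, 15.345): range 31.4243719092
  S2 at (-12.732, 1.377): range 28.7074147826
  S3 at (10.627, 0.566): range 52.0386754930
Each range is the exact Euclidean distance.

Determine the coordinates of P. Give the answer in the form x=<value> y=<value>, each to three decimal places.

x=-41.249 y=4.679

eq1: (x + 11.690)² + (y − 15.345)² = 31.4243719092²
eq2: (x + 12.732)² + (y − 1.377)² = 28.7074147826²
eq3: (x − 10.627)² + (y − 0.566)² = 52.0386754930²
eq1−eq2, eq1−eq3 (x²,y² cancel):
  -2.084·x − 27.936·y = -44.749686
  44.634·x − 29.558·y = -1979.404237
det = -2.084·-29.558 − -27.936·44.634 = 1308.494296
x = (-44.749686·-29.558 − -27.936·-1979.404237) / 1308.494296 = -41.248881
y = (-2.084·-1979.404237 − -44.749686·44.634) / 1308.494296 = 4.678993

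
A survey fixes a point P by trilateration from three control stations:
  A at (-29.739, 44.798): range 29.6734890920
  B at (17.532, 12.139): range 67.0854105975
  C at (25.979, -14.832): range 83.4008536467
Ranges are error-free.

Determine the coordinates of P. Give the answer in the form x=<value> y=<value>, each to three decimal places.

eq1: (x + 29.739)² + (y − 44.798)² = 29.6734890920²
eq2: (x − 17.532)² + (y − 12.139)² = 67.0854105975²
eq3: (x − 25.979)² + (y + 14.832)² = 83.4008536467²
eq1−eq2, eq1−eq3 (x²,y² cancel):
  94.542·x − 65.318·y = -6056.478940
  111.436·x − 119.260·y = -8071.558694
det = 94.542·-119.260 − -65.318·111.436 = -3996.302272
x = (-6056.478940·-119.260 − -65.318·-8071.558694) / -3996.302272 = -48.814528
y = (94.542·-8071.558694 − -6056.478940·111.436) / -3996.302272 = 22.068279

x=-48.815 y=22.068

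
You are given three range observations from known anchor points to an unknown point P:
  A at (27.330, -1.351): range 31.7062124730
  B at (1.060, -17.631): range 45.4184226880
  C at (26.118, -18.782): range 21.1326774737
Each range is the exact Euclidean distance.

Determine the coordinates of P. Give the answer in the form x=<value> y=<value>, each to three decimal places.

eq1: (x − 27.330)² + (y + 1.351)² = 31.7062124730²
eq2: (x − 1.060)² + (y + 17.631)² = 45.4184226880²
eq3: (x − 26.118)² + (y + 18.782)² = 21.1326774737²
eq2−eq3, eq2−eq1 (x²,y² cancel):
  50.116·x − 2.302·y = 2339.180749
  52.540·x + 32.560·y = 1494.327550
det = 50.116·32.560 − -2.302·52.540 = 1752.724040
x = (2339.180749·32.560 − -2.302·1494.327550) / 1752.724040 = 45.417114
y = (50.116·1494.327550 − 2339.180749·52.540) / 1752.724040 = -27.392126

x=45.417 y=-27.392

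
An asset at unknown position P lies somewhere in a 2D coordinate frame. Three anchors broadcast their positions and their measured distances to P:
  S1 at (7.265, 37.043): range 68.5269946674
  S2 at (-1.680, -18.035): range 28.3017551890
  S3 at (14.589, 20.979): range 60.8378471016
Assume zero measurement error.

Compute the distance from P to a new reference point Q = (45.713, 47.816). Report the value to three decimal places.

101.915

eq1: (x − 7.265)² + (y − 37.043)² = 68.5269946674²
eq2: (x + 1.680)² + (y + 18.035)² = 28.3017551890²
eq3: (x − 14.589)² + (y − 20.979)² = 60.8378471016²
eq3−eq2, eq3−eq1 (x²,y² cancel):
  -32.538·x − 78.028·y = 2575.380556
  -14.648·x + 32.128·y = -222.698646
det = -32.538·32.128 − -78.028·-14.648 = -2188.335008
x = (2575.380556·32.128 − -78.028·-222.698646) / -2188.335008 = -29.869785
y = (-32.538·-222.698646 − 2575.380556·-14.648) / -2188.335008 = -20.550027
|P − Q| = √((-29.869785 − 45.713)² + (-20.550027 − 47.816)²) = 101.915019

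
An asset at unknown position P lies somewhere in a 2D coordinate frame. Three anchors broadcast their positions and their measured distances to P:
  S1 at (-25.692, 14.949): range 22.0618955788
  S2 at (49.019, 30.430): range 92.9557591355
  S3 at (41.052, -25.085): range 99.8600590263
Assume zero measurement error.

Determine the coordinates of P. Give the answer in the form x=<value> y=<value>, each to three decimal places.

eq1: (x + 25.692)² + (y − 14.949)² = 22.0618955788²
eq2: (x − 49.019)² + (y − 30.430)² = 92.9557591355²
eq3: (x − 41.052)² + (y + 25.085)² = 99.8600590263²
eq1−eq2, eq1−eq3 (x²,y² cancel):
  149.422·x + 30.962·y = -5708.750124
  133.488·x − 80.068·y = -8054.331688
det = 149.422·-80.068 − 30.962·133.488 = -16096.976152
x = (-5708.750124·-80.068 − 30.962·-8054.331688) / -16096.976152 = -43.888145
y = (149.422·-8054.331688 − -5708.750124·133.488) / -16096.976152 = 27.424077

x=-43.888 y=27.424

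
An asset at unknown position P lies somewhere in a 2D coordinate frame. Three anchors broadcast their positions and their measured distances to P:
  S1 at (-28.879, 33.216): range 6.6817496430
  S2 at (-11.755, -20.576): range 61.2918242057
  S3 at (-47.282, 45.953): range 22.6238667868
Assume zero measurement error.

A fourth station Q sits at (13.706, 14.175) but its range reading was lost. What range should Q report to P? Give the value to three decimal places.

46.646

eq1: (x + 28.879)² + (y − 33.216)² = 6.6817496430²
eq2: (x + 11.755)² + (y + 20.576)² = 61.2918242057²
eq3: (x + 47.282)² + (y − 45.953)² = 22.6238667868²
eq1−eq3, eq1−eq2 (x²,y² cancel):
  -36.806·x + 25.474·y = 1942.772866
  34.248·x − 107.584·y = -5087.789432
det = -36.806·-107.584 − 25.474·34.248 = 3087.303152
x = (1942.772866·-107.584 − 25.474·-5087.789432) / 3087.303152 = -25.719835
y = (-36.806·-5087.789432 − 1942.772866·34.248) / 3087.303152 = 39.103738
|P − Q| = √((-25.719835 − 13.706)² + (39.103738 − 14.175)²) = 46.645883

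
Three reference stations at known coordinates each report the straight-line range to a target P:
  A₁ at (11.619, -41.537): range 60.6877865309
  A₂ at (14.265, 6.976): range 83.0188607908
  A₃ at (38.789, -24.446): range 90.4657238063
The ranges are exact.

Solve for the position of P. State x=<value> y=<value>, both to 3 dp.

x=-48.824 y=-46.987

eq1: (x − 11.619)² + (y + 41.537)² = 60.6877865309²
eq2: (x − 14.265)² + (y − 6.976)² = 83.0188607908²
eq3: (x − 38.789)² + (y + 24.446)² = 90.4657238063²
eq2−eq3, eq2−eq1 (x²,y² cancel):
  49.048·x − 62.844·y = 558.122699
  -5.292·x − 97.026·y = 4817.292542
det = 49.048·-97.026 − -62.844·-5.292 = -5091.501696
x = (558.122699·-97.026 − -62.844·4817.292542) / -5091.501696 = -48.823615
y = (49.048·4817.292542 − 558.122699·-5.292) / -5091.501696 = -46.986560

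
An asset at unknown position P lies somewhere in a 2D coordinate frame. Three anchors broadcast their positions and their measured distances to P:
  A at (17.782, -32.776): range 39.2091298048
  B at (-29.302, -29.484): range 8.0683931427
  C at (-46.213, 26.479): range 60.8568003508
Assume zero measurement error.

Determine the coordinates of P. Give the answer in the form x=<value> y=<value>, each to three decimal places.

eq1: (x − 17.782)² + (y + 32.776)² = 39.2091298048²
eq2: (x + 29.302)² + (y + 29.484)² = 8.0683931427²
eq3: (x + 46.213)² + (y − 26.479)² = 60.8568003508²
eq1−eq2, eq1−eq3 (x²,y² cancel):
  -94.168·x + 6.584·y = 1809.704652
  -127.990·x + 118.510·y = -719.881179
det = -94.168·118.510 − 6.584·-127.990 = -10317.163520
x = (1809.704652·118.510 − 6.584·-719.881179) / -10317.163520 = -21.246905
y = (-94.168·-719.881179 − 1809.704652·-127.990) / -10317.163520 = -29.020948

x=-21.247 y=-29.021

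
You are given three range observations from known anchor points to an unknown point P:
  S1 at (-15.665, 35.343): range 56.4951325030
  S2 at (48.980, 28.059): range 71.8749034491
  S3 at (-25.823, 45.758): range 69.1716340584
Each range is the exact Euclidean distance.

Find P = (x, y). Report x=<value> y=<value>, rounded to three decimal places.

eq1: (x + 15.665)² + (y − 35.343)² = 56.4951325030²
eq2: (x − 48.980)² + (y − 28.059)² = 71.8749034491²
eq3: (x + 25.823)² + (y − 45.758)² = 69.1716340584²
eq1−eq2, eq1−eq3 (x²,y² cancel):
  129.290·x − 14.568·y = -282.473742
  -20.316·x + 20.830·y = -326.912943
det = 129.290·20.830 − -14.568·-20.316 = 2397.147212
x = (-282.473742·20.830 − -14.568·-326.912943) / 2397.147212 = -4.441277
y = (129.290·-326.912943 − -282.473742·-20.316) / 2397.147212 = -20.026017

x=-4.441 y=-20.026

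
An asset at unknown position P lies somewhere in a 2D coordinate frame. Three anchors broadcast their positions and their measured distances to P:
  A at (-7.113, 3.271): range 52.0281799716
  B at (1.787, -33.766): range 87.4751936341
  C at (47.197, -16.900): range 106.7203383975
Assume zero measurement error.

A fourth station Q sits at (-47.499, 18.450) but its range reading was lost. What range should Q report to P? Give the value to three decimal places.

eq1: (x + 7.113)² + (y − 3.271)² = 52.0281799716²
eq2: (x − 1.787)² + (y + 33.766)² = 87.4751936341²
eq3: (x − 47.197)² + (y + 16.900)² = 106.7203383975²
eq2−eq1, eq2−eq3 (x²,y² cancel):
  -17.800·x + 74.074·y = 3862.936075
  90.820·x + 33.732·y = -2367.490442
det = -17.800·33.732 − 74.074·90.820 = -7327.830280
x = (3862.936075·33.732 − 74.074·-2367.490442) / -7327.830280 = -41.714128
y = (-17.800·-2367.490442 − 3862.936075·90.820) / -7327.830280 = 42.125774
|P − Q| = √((-41.714128 − -47.499)² + (42.125774 − 18.450)²) = 24.372260

24.372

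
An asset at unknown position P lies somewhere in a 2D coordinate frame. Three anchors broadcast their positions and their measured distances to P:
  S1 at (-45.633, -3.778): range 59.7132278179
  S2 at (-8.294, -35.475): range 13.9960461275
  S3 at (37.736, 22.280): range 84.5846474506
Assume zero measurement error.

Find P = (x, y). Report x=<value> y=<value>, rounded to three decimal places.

x=-7.133 y=-49.423

eq1: (x + 45.633)² + (y + 3.778)² = 59.7132278179²
eq2: (x + 8.294)² + (y + 35.475)² = 13.9960461275²
eq3: (x − 37.736)² + (y − 22.280)² = 84.5846474506²
eq1−eq2, eq1−eq3 (x²,y² cancel):
  74.678·x − 63.394·y = 2600.402357
  166.738·x + 52.116·y = -3765.132885
det = 74.678·52.116 − -63.394·166.738 = 14462.107420
x = (2600.402357·52.116 − -63.394·-3765.132885) / 14462.107420 = -7.133419
y = (74.678·-3765.132885 − 2600.402357·166.738) / 14462.107420 = -49.422844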